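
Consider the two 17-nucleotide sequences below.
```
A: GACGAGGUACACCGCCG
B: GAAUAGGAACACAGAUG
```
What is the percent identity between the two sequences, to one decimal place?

64.7%

Mismatches at positions 3, 4, 8, 13, 15, 16 (1-based): 6 of 17.
Identical positions: 11/17 = 64.71% → 64.7%.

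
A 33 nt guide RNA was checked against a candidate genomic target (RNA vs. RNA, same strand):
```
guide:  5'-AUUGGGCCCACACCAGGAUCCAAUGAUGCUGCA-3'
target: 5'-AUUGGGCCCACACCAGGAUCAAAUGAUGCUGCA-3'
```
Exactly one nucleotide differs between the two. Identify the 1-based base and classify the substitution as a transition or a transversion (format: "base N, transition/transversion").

base 21, transversion

Base 21 changes C→A. C is a pyrimidine and A is a purine, so this is a transversion.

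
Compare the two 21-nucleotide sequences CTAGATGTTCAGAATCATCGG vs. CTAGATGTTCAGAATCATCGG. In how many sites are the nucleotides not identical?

The two sequences are identical at every position.

0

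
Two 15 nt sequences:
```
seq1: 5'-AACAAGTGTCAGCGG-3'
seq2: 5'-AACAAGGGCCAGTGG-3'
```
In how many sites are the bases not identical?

3

Comparing position by position, 3 sites differ: 7 (T/G), 9 (T/C), 13 (C/T).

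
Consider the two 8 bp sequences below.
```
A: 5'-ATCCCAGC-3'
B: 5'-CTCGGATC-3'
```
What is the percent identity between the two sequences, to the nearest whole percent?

50%

4 positions differ (1, 4, 5, 7), so 4 of 8 match: 4/8 = 50%.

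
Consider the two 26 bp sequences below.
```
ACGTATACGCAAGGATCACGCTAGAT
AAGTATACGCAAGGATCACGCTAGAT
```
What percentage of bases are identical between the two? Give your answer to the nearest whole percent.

96%

1 position differs (2), so 25 of 26 match: 25/26 = 96.15%.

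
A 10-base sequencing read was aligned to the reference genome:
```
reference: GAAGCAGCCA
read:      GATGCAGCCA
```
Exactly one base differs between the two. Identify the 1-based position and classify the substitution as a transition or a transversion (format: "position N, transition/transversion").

position 3, transversion

The sequences differ only at position 3: A→T (purine→pyrimidine), a transversion.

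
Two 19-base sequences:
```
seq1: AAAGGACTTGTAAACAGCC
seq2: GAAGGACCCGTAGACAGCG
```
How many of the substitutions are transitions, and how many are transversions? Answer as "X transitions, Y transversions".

4 transitions, 1 transversion

Mismatches (1-based):
base 1: A→G (purine→purine, transition)
base 8: T→C (pyrimidine→pyrimidine, transition)
base 9: T→C (pyrimidine→pyrimidine, transition)
base 13: A→G (purine→purine, transition)
base 19: C→G (pyrimidine→purine, transversion)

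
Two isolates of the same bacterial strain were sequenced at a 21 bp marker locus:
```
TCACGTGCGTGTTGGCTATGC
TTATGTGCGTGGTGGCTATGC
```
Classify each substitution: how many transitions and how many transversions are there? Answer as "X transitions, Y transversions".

2 transitions, 1 transversion

Transitions (purine↔purine or pyrimidine↔pyrimidine): 2 C→T, 4 C→T.
Transversions (purine↔pyrimidine): 12 T→G.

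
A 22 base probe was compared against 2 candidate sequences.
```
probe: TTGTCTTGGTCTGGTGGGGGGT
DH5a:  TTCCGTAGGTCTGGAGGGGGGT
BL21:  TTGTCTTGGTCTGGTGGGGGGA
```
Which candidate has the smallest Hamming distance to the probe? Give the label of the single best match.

BL21

DH5a differs at 5 sites; BL21 differs at 1 site. The closest is BL21.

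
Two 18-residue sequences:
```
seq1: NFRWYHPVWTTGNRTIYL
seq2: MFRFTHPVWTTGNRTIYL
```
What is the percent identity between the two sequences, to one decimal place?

83.3%

Mismatches at positions 1, 4, 5 (1-based): 3 of 18.
Identical positions: 15/18 = 83.33% → 83.3%.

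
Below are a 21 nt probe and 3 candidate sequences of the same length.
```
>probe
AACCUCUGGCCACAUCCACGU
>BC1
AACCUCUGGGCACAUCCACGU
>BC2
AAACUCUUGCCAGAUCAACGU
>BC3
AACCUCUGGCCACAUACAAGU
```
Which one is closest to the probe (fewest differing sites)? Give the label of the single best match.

Hamming distances to probe — BC1: 1; BC2: 4; BC3: 2.
Smallest is BC1 with 1 mismatch.

BC1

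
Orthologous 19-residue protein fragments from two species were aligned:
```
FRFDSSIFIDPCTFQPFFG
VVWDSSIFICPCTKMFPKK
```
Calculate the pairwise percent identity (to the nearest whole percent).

47%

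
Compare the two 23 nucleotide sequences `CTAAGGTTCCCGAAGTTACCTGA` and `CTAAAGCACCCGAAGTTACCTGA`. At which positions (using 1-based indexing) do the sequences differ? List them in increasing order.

5, 7, 8

Differences at position 5 (G→A), position 7 (T→C), position 8 (T→A).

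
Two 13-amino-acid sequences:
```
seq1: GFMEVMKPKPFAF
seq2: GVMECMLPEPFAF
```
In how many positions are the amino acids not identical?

4

Comparing position by position, 4 positions differ: 2 (F/V), 5 (V/C), 7 (K/L), 9 (K/E).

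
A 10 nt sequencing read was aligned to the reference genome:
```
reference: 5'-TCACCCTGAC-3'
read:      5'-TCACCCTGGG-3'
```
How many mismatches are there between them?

Mismatches (1-based): site 9: A→G; site 10: C→G.

2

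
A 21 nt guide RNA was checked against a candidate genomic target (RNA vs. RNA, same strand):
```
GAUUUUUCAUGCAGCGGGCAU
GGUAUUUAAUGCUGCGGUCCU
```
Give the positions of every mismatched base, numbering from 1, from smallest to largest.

2, 4, 8, 13, 18, 20

Differences at position 2 (A→G), position 4 (U→A), position 8 (C→A), position 13 (A→U), position 18 (G→U), position 20 (A→C).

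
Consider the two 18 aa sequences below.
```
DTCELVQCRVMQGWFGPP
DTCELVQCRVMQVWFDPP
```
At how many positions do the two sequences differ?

2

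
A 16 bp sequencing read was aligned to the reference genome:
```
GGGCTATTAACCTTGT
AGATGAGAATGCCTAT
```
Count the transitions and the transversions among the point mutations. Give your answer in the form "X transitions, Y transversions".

5 transitions, 5 transversions

Mismatches (1-based):
site 1: G→A (purine→purine, transition)
site 3: G→A (purine→purine, transition)
site 4: C→T (pyrimidine→pyrimidine, transition)
site 5: T→G (pyrimidine→purine, transversion)
site 7: T→G (pyrimidine→purine, transversion)
site 8: T→A (pyrimidine→purine, transversion)
site 10: A→T (purine→pyrimidine, transversion)
site 11: C→G (pyrimidine→purine, transversion)
site 13: T→C (pyrimidine→pyrimidine, transition)
site 15: G→A (purine→purine, transition)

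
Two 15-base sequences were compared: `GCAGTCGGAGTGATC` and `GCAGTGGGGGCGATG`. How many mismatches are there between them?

The sequences differ at positions 6, 9, 11, 15 (1-based) — 4 in total.

4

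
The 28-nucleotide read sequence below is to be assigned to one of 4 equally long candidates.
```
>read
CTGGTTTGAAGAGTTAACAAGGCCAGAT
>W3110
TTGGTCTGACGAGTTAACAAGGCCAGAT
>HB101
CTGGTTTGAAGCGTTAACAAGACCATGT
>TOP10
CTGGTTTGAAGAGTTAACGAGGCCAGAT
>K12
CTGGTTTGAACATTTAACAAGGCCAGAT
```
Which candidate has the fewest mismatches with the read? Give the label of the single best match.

Hamming distances to read — W3110: 3; HB101: 4; TOP10: 1; K12: 2.
Smallest is TOP10 with 1 mismatch.

TOP10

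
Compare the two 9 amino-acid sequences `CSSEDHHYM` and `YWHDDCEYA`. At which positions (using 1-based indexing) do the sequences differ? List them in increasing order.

1, 2, 3, 4, 6, 7, 9

Scanning 1-based: 1: C/Y; 2: S/W; 3: S/H; 4: E/D; 6: H/C; 7: H/E; 9: M/A.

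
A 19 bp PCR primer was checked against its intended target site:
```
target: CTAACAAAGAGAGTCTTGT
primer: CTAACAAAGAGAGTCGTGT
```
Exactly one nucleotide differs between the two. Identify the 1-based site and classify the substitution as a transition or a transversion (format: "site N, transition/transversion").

The sequences differ only at site 16: T→G (pyrimidine→purine), a transversion.

site 16, transversion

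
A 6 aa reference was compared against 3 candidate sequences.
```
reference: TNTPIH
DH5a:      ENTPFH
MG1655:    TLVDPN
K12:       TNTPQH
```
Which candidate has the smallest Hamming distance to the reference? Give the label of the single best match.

K12

DH5a differs at 2 positions; MG1655 differs at 5 positions; K12 differs at 1 position. The closest is K12.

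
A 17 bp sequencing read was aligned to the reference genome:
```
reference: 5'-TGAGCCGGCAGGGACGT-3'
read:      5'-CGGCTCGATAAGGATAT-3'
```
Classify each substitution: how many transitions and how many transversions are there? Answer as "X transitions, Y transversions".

8 transitions, 1 transversion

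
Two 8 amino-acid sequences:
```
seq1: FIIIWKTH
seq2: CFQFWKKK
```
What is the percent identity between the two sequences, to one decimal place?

25.0%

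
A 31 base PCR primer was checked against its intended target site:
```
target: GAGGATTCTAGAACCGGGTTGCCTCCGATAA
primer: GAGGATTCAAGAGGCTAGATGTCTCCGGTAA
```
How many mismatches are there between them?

Comparing position by position, 8 positions differ: 9 (T/A), 13 (A/G), 14 (C/G), 16 (G/T), 17 (G/A), 19 (T/A), 22 (C/T), 28 (A/G).

8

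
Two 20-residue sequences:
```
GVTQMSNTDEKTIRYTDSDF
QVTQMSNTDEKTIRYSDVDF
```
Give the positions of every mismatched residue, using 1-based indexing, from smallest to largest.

1, 16, 18

Differences at position 1 (G→Q), position 16 (T→S), position 18 (S→V).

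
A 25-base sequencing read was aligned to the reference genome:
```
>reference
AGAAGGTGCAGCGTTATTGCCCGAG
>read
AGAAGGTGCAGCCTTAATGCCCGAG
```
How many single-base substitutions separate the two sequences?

2

Comparing position by position, 2 sites differ: 13 (G/C), 17 (T/A).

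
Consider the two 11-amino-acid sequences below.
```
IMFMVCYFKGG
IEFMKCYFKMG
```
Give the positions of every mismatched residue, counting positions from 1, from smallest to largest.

2, 5, 10

Scanning 1-based: 2: M/E; 5: V/K; 10: G/M.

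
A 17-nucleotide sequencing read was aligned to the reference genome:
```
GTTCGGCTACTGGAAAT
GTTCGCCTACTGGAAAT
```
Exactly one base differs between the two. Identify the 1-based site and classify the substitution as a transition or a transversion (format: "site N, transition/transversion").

site 6, transversion

Site 6 changes G→C. G is a purine and C is a pyrimidine, so this is a transversion.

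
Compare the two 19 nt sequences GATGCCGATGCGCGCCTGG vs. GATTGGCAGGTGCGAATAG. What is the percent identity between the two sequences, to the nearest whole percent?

9 positions differ (4, 5, 6, 7, 9, 11, 15, 16, 18), so 10 of 19 match: 10/19 = 52.63%.

53%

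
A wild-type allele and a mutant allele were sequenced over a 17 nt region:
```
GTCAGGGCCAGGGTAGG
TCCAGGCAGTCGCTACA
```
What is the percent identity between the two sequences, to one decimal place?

41.2%

Mismatches at positions 1, 2, 7, 8, 9, 10, 11, 13, 16, 17 (1-based): 10 of 17.
Identical positions: 7/17 = 41.18% → 41.2%.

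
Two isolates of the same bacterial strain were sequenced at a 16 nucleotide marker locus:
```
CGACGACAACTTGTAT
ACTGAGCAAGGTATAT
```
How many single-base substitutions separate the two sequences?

The sequences differ at sites 1, 2, 3, 4, 5, 6, 10, 11, 13 (1-based) — 9 in total.

9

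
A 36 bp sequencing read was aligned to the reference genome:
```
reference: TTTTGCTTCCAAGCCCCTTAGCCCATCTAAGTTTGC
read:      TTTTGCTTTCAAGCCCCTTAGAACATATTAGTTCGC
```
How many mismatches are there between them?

Comparing position by position, 6 bases differ: 9 (C/T), 22 (C/A), 23 (C/A), 27 (C/A), 29 (A/T), 34 (T/C).

6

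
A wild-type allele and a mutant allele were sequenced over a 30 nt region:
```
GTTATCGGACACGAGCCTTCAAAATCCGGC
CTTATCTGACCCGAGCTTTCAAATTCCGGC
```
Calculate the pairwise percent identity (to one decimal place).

Mismatches at positions 1, 7, 11, 17, 24 (1-based): 5 of 30.
Identical positions: 25/30 = 83.33% → 83.3%.

83.3%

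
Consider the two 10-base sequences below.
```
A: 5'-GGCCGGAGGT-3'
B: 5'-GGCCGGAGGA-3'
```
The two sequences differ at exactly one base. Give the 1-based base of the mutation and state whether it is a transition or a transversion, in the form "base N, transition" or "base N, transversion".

Base 10 changes T→A. T is a pyrimidine and A is a purine, so this is a transversion.

base 10, transversion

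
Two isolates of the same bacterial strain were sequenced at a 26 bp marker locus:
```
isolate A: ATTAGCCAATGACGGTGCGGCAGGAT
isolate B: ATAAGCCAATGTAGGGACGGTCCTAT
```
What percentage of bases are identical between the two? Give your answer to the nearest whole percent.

9 positions differ (3, 12, 13, 16, 17, 21, 22, 23, 24), so 17 of 26 match: 17/26 = 65.38%.

65%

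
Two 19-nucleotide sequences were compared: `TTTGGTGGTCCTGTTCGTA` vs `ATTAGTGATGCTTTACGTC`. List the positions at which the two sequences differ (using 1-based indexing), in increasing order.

1, 4, 8, 10, 13, 15, 19

Scanning 1-based: 1: T/A; 4: G/A; 8: G/A; 10: C/G; 13: G/T; 15: T/A; 19: A/C.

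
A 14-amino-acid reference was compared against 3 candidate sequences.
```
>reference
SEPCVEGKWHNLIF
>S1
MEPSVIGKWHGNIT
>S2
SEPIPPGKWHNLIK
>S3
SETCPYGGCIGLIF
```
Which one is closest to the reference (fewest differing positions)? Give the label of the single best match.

S1 differs at 6 positions; S2 differs at 4 positions; S3 differs at 7 positions. The closest is S2.

S2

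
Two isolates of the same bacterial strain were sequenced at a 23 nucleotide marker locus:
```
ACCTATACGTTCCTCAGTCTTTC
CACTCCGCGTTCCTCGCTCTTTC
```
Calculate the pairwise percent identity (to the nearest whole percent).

70%

7 positions differ (1, 2, 5, 6, 7, 16, 17), so 16 of 23 match: 16/23 = 69.57%.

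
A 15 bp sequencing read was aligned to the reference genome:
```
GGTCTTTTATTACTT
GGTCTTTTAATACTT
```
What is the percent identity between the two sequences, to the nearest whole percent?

Mismatch at position 10 (1-based): 1 of 15.
Identical positions: 14/15 = 93.33% → 93%.

93%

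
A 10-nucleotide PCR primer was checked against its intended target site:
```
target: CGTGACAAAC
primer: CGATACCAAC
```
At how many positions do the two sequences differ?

3

Comparing position by position, 3 positions differ: 3 (T/A), 4 (G/T), 7 (A/C).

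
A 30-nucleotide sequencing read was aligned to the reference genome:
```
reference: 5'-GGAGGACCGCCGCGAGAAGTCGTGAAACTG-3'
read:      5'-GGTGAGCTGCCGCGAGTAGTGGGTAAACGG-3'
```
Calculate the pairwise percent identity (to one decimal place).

9 positions differ (3, 5, 6, 8, 17, 21, 23, 24, 29), so 21 of 30 match: 21/30 = 70%.

70.0%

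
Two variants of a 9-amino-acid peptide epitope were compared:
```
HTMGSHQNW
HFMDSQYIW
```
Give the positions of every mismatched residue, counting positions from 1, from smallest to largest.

2, 4, 6, 7, 8

Scanning 1-based: 2: T/F; 4: G/D; 6: H/Q; 7: Q/Y; 8: N/I.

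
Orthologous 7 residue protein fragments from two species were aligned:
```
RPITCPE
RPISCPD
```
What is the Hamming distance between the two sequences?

2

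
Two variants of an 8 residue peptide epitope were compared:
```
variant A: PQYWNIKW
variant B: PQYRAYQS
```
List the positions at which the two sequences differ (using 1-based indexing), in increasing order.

Differences at position 4 (W→R), position 5 (N→A), position 6 (I→Y), position 7 (K→Q), position 8 (W→S).

4, 5, 6, 7, 8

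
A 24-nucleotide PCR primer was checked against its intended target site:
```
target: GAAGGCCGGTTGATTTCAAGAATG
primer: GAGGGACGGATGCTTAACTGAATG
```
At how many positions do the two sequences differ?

8

The sequences differ at positions 3, 6, 10, 13, 16, 17, 18, 19 (1-based) — 8 in total.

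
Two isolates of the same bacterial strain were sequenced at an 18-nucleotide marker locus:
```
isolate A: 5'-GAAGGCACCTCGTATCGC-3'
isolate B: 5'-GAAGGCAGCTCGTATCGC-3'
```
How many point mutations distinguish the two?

1

Mismatches (1-based): position 8: C→G.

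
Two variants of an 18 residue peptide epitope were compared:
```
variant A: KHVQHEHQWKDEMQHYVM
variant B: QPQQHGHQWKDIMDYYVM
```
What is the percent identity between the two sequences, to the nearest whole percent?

Mismatches at positions 1, 2, 3, 6, 12, 14, 15 (1-based): 7 of 18.
Identical positions: 11/18 = 61.11% → 61%.

61%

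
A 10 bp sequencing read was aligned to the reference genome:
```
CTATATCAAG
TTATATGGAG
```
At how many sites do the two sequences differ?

3

Comparing position by position, 3 sites differ: 1 (C/T), 7 (C/G), 8 (A/G).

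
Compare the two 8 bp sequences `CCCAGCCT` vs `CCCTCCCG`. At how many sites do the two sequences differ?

3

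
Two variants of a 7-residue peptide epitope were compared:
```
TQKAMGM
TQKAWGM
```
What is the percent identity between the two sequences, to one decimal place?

85.7%

Mismatch at position 5 (1-based): 1 of 7.
Identical positions: 6/7 = 85.71% → 85.7%.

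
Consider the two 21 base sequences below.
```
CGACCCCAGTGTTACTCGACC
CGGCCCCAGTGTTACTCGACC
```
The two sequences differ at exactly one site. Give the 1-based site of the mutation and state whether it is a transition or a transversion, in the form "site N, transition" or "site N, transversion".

site 3, transition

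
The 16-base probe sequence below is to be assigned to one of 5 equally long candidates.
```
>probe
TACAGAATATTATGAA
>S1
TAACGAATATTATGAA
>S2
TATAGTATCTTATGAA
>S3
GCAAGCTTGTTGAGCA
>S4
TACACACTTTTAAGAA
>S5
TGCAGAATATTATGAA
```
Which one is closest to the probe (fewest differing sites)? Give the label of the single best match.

S1 differs at 2 sites; S2 differs at 3 sites; S3 differs at 9 sites; S4 differs at 4 sites; S5 differs at 1 site. The closest is S5.

S5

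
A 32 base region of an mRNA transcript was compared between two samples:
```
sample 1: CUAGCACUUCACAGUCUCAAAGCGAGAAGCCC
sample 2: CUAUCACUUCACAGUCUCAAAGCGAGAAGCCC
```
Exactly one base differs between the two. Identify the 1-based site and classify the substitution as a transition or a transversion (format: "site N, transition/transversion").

site 4, transversion

Site 4 changes G→U. G is a purine and U is a pyrimidine, so this is a transversion.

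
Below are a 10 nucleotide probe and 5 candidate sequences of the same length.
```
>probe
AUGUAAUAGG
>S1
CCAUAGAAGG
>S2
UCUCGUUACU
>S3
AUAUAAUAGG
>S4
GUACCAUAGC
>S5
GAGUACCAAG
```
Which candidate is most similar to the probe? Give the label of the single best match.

S3

Hamming distances to probe — S1: 5; S2: 8; S3: 1; S4: 5; S5: 5.
Smallest is S3 with 1 mismatch.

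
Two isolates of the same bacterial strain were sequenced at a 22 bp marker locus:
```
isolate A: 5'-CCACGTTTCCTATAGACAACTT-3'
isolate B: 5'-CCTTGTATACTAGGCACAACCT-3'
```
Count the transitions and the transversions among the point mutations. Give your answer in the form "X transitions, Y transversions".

3 transitions, 5 transversions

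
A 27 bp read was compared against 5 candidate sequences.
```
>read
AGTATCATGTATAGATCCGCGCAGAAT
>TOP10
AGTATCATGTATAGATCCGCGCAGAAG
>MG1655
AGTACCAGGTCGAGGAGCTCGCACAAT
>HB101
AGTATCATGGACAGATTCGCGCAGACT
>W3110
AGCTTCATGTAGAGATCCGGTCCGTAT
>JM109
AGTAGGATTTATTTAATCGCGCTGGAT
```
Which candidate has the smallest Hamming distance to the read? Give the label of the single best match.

TOP10 differs at 1 position; MG1655 differs at 9 positions; HB101 differs at 4 positions; W3110 differs at 7 positions; JM109 differs at 9 positions. The closest is TOP10.

TOP10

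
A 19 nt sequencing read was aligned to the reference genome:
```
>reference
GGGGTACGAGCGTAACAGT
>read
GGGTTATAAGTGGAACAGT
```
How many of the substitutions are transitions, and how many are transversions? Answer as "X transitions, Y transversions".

Mismatches (1-based):
position 4: G→T (purine→pyrimidine, transversion)
position 7: C→T (pyrimidine→pyrimidine, transition)
position 8: G→A (purine→purine, transition)
position 11: C→T (pyrimidine→pyrimidine, transition)
position 13: T→G (pyrimidine→purine, transversion)

3 transitions, 2 transversions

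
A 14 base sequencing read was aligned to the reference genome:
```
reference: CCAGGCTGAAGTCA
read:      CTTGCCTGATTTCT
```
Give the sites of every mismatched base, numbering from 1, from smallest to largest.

2, 3, 5, 10, 11, 14

Scanning 1-based: 2: C/T; 3: A/T; 5: G/C; 10: A/T; 11: G/T; 14: A/T.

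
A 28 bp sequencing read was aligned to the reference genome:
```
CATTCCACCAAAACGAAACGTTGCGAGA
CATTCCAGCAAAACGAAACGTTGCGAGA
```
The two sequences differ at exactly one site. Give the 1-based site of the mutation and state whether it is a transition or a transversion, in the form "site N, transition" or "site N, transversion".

site 8, transversion

Site 8 changes C→G. C is a pyrimidine and G is a purine, so this is a transversion.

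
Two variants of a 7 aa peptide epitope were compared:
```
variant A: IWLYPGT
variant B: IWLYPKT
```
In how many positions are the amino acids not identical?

1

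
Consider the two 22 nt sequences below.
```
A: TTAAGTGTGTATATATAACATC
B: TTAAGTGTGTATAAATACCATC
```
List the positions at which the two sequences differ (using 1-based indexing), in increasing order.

14, 18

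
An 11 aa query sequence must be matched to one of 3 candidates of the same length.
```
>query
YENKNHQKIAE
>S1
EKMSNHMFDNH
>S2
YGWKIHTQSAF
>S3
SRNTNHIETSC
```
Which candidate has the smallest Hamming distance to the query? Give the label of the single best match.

S2

Hamming distances to query — S1: 9; S2: 7; S3: 8.
Smallest is S2 with 7 mismatches.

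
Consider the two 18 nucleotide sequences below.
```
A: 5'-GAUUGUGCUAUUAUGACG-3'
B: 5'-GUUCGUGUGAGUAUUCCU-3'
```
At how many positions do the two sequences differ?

8

Comparing position by position, 8 positions differ: 2 (A/U), 4 (U/C), 8 (C/U), 9 (U/G), 11 (U/G), 15 (G/U), 16 (A/C), 18 (G/U).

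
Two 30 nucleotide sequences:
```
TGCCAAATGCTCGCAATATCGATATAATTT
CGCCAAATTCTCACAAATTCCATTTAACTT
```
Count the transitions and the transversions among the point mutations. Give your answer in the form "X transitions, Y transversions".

3 transitions, 5 transversions

Transitions (purine↔purine or pyrimidine↔pyrimidine): 1 T→C, 13 G→A, 28 T→C.
Transversions (purine↔pyrimidine): 9 G→T, 17 T→A, 18 A→T, 21 G→C, 24 A→T.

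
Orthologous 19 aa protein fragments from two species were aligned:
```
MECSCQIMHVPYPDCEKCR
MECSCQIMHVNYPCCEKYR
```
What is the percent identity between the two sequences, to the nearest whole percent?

Mismatches at positions 11, 14, 18 (1-based): 3 of 19.
Identical positions: 16/19 = 84.21% → 84%.

84%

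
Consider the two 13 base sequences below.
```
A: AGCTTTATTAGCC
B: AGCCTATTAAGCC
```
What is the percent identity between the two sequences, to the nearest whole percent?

69%

Mismatches at positions 4, 6, 7, 9 (1-based): 4 of 13.
Identical positions: 9/13 = 69.23% → 69%.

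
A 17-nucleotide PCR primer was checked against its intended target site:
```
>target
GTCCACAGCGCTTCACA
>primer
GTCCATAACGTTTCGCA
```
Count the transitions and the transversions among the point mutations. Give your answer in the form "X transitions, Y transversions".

Transitions (purine↔purine or pyrimidine↔pyrimidine): 6 C→T, 8 G→A, 11 C→T, 15 A→G.
Transversions (purine↔pyrimidine): none.

4 transitions, 0 transversions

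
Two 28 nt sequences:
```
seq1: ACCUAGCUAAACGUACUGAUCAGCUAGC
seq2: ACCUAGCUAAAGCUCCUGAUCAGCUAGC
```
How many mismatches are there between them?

3

The sequences differ at bases 12, 13, 15 (1-based) — 3 in total.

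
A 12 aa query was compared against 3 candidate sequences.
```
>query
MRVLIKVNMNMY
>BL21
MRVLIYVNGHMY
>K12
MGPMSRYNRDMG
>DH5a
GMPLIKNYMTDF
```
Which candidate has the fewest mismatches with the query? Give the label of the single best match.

Hamming distances to query — BL21: 3; K12: 9; DH5a: 8.
Smallest is BL21 with 3 mismatches.

BL21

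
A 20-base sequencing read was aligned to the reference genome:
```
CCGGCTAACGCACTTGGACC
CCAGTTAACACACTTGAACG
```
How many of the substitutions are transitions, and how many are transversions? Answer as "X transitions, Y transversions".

4 transitions, 1 transversion

Mismatches (1-based):
position 3: G→A (purine→purine, transition)
position 5: C→T (pyrimidine→pyrimidine, transition)
position 10: G→A (purine→purine, transition)
position 17: G→A (purine→purine, transition)
position 20: C→G (pyrimidine→purine, transversion)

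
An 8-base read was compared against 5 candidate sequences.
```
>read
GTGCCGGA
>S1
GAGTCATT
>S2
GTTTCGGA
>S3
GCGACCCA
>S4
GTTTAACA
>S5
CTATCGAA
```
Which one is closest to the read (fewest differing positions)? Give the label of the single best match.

S2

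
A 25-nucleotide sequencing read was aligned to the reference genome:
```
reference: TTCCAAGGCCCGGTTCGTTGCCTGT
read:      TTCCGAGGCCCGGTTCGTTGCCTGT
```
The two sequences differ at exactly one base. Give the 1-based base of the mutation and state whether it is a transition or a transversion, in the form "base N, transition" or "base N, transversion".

base 5, transition

The sequences differ only at base 5: A→G (purine→purine), a transition.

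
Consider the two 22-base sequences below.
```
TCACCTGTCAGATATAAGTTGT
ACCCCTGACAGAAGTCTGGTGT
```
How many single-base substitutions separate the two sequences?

Comparing position by position, 8 positions differ: 1 (T/A), 3 (A/C), 8 (T/A), 13 (T/A), 14 (A/G), 16 (A/C), 17 (A/T), 19 (T/G).

8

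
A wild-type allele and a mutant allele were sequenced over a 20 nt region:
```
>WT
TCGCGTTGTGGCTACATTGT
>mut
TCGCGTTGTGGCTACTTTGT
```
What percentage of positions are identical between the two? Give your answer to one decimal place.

Mismatch at position 16 (1-based): 1 of 20.
Identical positions: 19/20 = 95% → 95.0%.

95.0%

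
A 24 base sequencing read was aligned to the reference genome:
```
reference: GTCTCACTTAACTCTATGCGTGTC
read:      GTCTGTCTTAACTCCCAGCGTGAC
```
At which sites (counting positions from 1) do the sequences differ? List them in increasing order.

Scanning 1-based: 5: C/G; 6: A/T; 15: T/C; 16: A/C; 17: T/A; 23: T/A.

5, 6, 15, 16, 17, 23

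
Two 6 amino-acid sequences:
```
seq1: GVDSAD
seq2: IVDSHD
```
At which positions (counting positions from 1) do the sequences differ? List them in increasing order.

1, 5

Scanning 1-based: 1: G/I; 5: A/H.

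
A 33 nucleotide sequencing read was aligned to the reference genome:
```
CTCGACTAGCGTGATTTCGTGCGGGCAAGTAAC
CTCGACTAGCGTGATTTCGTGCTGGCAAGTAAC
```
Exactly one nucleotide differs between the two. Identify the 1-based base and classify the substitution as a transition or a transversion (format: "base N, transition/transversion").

The sequences differ only at base 23: G→T (purine→pyrimidine), a transversion.

base 23, transversion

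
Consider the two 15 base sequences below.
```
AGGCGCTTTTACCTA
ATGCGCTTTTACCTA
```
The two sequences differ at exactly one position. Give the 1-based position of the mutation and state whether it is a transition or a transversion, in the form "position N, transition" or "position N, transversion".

position 2, transversion

Position 2 changes G→T. G is a purine and T is a pyrimidine, so this is a transversion.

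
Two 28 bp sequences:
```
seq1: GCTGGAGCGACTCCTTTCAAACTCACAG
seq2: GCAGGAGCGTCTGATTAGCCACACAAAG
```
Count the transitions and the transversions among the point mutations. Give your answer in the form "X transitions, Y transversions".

0 transitions, 10 transversions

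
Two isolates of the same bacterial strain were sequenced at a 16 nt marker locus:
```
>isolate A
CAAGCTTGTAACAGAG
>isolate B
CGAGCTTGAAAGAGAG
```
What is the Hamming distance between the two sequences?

Mismatches (1-based): base 2: A→G; base 9: T→A; base 12: C→G.

3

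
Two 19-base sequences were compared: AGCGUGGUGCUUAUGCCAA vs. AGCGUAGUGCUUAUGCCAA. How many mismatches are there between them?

1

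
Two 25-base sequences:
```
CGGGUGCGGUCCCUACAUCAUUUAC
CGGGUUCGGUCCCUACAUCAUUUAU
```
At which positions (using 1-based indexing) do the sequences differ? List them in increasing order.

6, 25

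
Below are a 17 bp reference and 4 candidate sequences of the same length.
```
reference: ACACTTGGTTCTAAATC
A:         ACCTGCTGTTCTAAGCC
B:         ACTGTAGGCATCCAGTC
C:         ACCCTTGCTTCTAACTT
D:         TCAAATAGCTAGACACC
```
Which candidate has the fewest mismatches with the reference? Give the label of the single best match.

C

Hamming distances to reference — A: 7; B: 9; C: 4; D: 9.
Smallest is C with 4 mismatches.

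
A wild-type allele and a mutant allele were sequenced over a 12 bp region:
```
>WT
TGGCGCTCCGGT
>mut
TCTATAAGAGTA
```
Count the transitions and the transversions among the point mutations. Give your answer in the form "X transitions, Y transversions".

0 transitions, 10 transversions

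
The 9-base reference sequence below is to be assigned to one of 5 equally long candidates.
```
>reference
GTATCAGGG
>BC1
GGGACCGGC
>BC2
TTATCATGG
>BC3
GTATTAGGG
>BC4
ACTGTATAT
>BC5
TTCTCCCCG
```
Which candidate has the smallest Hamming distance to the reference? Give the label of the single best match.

BC3

BC1 differs at 5 positions; BC2 differs at 2 positions; BC3 differs at 1 position; BC4 differs at 8 positions; BC5 differs at 5 positions. The closest is BC3.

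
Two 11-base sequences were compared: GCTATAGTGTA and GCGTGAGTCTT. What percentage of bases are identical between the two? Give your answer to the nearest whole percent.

Mismatches at positions 3, 4, 5, 9, 11 (1-based): 5 of 11.
Identical positions: 6/11 = 54.55% → 55%.

55%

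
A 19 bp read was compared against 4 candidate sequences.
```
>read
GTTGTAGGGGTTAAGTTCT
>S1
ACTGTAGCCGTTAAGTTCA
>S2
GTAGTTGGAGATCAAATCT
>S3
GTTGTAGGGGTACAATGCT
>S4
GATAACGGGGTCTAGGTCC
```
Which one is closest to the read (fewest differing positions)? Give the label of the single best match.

S1 differs at 5 positions; S2 differs at 7 positions; S3 differs at 4 positions; S4 differs at 8 positions. The closest is S3.

S3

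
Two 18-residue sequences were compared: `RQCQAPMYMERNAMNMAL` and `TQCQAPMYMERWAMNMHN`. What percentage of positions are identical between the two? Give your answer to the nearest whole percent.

4 positions differ (1, 12, 17, 18), so 14 of 18 match: 14/18 = 77.78%.

78%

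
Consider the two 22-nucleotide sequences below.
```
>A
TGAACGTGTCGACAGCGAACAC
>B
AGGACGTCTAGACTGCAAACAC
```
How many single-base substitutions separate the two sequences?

6

Comparing position by position, 6 bases differ: 1 (T/A), 3 (A/G), 8 (G/C), 10 (C/A), 14 (A/T), 17 (G/A).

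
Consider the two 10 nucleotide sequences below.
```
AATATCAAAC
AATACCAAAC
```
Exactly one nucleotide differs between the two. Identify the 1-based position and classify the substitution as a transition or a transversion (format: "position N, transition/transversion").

The sequences differ only at position 5: T→C (pyrimidine→pyrimidine), a transition.

position 5, transition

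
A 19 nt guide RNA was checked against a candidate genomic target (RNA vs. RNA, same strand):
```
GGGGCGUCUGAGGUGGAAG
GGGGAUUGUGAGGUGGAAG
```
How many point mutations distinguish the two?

3

The sequences differ at bases 5, 6, 8 (1-based) — 3 in total.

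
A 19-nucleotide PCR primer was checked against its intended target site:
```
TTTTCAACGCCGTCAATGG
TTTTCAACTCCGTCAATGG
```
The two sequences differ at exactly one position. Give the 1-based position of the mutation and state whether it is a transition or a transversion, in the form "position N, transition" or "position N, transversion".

position 9, transversion

Position 9 changes G→T. G is a purine and T is a pyrimidine, so this is a transversion.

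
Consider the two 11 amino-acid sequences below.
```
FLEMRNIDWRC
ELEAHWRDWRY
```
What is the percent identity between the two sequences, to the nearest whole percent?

45%

Mismatches at positions 1, 4, 5, 6, 7, 11 (1-based): 6 of 11.
Identical positions: 5/11 = 45.45% → 45%.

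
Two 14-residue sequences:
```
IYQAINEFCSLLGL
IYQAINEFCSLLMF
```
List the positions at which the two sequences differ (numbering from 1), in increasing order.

Scanning 1-based: 13: G/M; 14: L/F.

13, 14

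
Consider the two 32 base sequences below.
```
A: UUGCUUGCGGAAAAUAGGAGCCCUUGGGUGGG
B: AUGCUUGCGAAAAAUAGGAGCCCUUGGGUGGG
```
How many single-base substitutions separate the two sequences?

The sequences differ at bases 1, 10 (1-based) — 2 in total.

2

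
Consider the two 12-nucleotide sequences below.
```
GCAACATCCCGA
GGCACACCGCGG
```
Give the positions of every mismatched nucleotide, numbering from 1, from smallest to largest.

2, 3, 7, 9, 12

Differences at position 2 (C→G), position 3 (A→C), position 7 (T→C), position 9 (C→G), position 12 (A→G).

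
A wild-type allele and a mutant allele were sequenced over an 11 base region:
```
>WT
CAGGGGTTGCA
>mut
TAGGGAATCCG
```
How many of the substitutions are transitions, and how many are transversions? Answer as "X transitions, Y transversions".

Transitions (purine↔purine or pyrimidine↔pyrimidine): 1 C→T, 6 G→A, 11 A→G.
Transversions (purine↔pyrimidine): 7 T→A, 9 G→C.

3 transitions, 2 transversions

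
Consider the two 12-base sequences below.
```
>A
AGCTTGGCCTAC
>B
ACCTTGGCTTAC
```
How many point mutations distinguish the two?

The sequences differ at bases 2, 9 (1-based) — 2 in total.

2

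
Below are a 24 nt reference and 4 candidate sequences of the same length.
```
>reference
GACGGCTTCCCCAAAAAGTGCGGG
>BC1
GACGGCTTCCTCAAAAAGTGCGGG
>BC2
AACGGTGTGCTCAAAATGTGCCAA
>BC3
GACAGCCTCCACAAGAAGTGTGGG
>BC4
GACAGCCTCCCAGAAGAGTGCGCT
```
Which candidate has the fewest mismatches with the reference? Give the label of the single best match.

BC1

BC1 differs at 1 position; BC2 differs at 9 positions; BC3 differs at 5 positions; BC4 differs at 7 positions. The closest is BC1.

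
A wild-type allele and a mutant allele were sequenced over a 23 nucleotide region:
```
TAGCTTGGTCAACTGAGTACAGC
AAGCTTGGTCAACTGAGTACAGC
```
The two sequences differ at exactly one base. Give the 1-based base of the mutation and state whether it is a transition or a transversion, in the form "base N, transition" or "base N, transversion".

base 1, transversion

Base 1 changes T→A. T is a pyrimidine and A is a purine, so this is a transversion.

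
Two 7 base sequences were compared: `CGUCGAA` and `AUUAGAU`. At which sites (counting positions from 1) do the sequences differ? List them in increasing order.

Differences at site 1 (C→A), site 2 (G→U), site 4 (C→A), site 7 (A→U).

1, 2, 4, 7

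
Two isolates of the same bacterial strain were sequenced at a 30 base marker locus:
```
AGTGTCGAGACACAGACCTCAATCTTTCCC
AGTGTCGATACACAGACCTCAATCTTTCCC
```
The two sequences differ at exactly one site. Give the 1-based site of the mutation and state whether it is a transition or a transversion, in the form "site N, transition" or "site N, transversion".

site 9, transversion

Site 9 changes G→T. G is a purine and T is a pyrimidine, so this is a transversion.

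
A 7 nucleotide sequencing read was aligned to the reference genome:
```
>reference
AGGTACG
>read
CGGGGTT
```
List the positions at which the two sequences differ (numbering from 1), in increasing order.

Scanning 1-based: 1: A/C; 4: T/G; 5: A/G; 6: C/T; 7: G/T.

1, 4, 5, 6, 7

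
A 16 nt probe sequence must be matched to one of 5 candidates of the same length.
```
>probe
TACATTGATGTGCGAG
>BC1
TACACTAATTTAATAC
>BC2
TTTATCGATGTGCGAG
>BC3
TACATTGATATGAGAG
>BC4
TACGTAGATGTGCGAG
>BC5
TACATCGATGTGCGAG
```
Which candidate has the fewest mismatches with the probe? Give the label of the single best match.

BC1 differs at 7 sites; BC2 differs at 3 sites; BC3 differs at 2 sites; BC4 differs at 2 sites; BC5 differs at 1 site. The closest is BC5.

BC5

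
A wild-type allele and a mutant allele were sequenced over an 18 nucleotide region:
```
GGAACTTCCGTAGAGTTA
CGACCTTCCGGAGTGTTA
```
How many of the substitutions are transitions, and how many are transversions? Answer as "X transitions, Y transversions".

0 transitions, 4 transversions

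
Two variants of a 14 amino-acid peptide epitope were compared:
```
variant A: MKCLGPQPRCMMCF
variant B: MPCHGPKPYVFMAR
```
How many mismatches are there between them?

Comparing position by position, 8 residues differ: 2 (K/P), 4 (L/H), 7 (Q/K), 9 (R/Y), 10 (C/V), 11 (M/F), 13 (C/A), 14 (F/R).

8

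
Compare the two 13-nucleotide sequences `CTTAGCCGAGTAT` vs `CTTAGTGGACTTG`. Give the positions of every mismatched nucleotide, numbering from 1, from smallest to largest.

6, 7, 10, 12, 13

Scanning 1-based: 6: C/T; 7: C/G; 10: G/C; 12: A/T; 13: T/G.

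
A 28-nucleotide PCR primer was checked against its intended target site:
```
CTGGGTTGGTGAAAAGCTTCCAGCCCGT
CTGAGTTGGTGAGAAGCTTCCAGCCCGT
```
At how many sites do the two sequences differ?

The sequences differ at sites 4, 13 (1-based) — 2 in total.

2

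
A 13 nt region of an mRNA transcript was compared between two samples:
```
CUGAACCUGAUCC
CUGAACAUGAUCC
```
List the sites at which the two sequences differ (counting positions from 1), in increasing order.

Scanning 1-based: 7: C/A.

7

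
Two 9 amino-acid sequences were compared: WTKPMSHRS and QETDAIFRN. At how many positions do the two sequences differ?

The sequences differ at positions 1, 2, 3, 4, 5, 6, 7, 9 (1-based) — 8 in total.

8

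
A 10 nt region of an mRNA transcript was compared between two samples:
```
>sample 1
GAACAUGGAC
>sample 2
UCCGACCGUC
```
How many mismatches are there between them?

The sequences differ at sites 1, 2, 3, 4, 6, 7, 9 (1-based) — 7 in total.

7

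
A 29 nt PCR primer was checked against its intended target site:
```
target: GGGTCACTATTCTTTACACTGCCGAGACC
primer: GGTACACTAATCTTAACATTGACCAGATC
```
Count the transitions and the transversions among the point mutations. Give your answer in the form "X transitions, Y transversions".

Mismatches (1-based):
base 3: G→T (purine→pyrimidine, transversion)
base 4: T→A (pyrimidine→purine, transversion)
base 10: T→A (pyrimidine→purine, transversion)
base 15: T→A (pyrimidine→purine, transversion)
base 19: C→T (pyrimidine→pyrimidine, transition)
base 22: C→A (pyrimidine→purine, transversion)
base 24: G→C (purine→pyrimidine, transversion)
base 28: C→T (pyrimidine→pyrimidine, transition)

2 transitions, 6 transversions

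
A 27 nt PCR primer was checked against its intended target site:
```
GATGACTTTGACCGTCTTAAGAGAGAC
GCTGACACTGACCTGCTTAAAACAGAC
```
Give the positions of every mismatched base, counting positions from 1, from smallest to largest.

2, 7, 8, 14, 15, 21, 23

Differences at position 2 (A→C), position 7 (T→A), position 8 (T→C), position 14 (G→T), position 15 (T→G), position 21 (G→A), position 23 (G→C).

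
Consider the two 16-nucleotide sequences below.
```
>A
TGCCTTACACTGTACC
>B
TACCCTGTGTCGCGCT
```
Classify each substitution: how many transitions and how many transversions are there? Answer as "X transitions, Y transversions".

Mismatches (1-based):
position 2: G→A (purine→purine, transition)
position 5: T→C (pyrimidine→pyrimidine, transition)
position 7: A→G (purine→purine, transition)
position 8: C→T (pyrimidine→pyrimidine, transition)
position 9: A→G (purine→purine, transition)
position 10: C→T (pyrimidine→pyrimidine, transition)
position 11: T→C (pyrimidine→pyrimidine, transition)
position 13: T→C (pyrimidine→pyrimidine, transition)
position 14: A→G (purine→purine, transition)
position 16: C→T (pyrimidine→pyrimidine, transition)

10 transitions, 0 transversions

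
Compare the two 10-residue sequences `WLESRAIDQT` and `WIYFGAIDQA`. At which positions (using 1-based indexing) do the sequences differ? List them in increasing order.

Differences at position 2 (L→I), position 3 (E→Y), position 4 (S→F), position 5 (R→G), position 10 (T→A).

2, 3, 4, 5, 10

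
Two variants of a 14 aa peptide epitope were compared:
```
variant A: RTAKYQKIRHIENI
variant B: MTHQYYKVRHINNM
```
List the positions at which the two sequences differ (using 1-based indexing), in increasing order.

Scanning 1-based: 1: R/M; 3: A/H; 4: K/Q; 6: Q/Y; 8: I/V; 12: E/N; 14: I/M.

1, 3, 4, 6, 8, 12, 14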